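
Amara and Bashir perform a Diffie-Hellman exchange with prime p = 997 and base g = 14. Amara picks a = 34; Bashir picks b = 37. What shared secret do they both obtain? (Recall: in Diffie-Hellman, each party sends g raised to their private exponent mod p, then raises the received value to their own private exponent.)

Amara sends A = g^a mod p = 14^34 mod 997.
14^1 ≡ 14 (mod 997)
14^2 = (14^1)^2 ≡ 14^2 = 196 ≡ 196 (mod 997)
14^4 = (14^2)^2 ≡ 196^2 = 38416 ≡ 530 (mod 997)
14^8 = (14^4)^2 ≡ 530^2 = 280900 ≡ 743 (mod 997)
14^16 = (14^8)^2 ≡ 743^2 = 552049 ≡ 708 (mod 997)
14^32 = (14^16)^2 ≡ 708^2 = 501264 ≡ 770 (mod 997)
14^34 = 14^32 · 14^2 ≡ 770 · 196 ≡ 373 (mod 997).
So A = 373. Bashir then computes K = A^b mod p = 373^37 mod 997.
373^1 ≡ 373 (mod 997)
373^2 = (373^1)^2 ≡ 373^2 = 139129 ≡ 546 (mod 997)
373^4 = (373^2)^2 ≡ 546^2 = 298116 ≡ 13 (mod 997)
373^8 = (373^4)^2 ≡ 13^2 = 169 ≡ 169 (mod 997)
373^16 = (373^8)^2 ≡ 169^2 = 28561 ≡ 645 (mod 997)
373^32 = (373^16)^2 ≡ 645^2 = 416025 ≡ 276 (mod 997)
373^37 = 373^32 · 373^4 · 373^1 ≡ 276 · 13 · 373 ≡ 350 (mod 997).

350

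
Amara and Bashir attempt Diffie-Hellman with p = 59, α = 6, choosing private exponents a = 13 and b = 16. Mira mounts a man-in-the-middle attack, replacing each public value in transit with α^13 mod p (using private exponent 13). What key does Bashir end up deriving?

12

Bashir receives Mira's public value M = 6^13 mod 59 instead of the honest one.
6^1 ≡ 6 (mod 59)
6^2 = (6^1)^2 ≡ 6^2 = 36 ≡ 36 (mod 59)
6^4 = (6^2)^2 ≡ 36^2 = 1296 ≡ 57 (mod 59)
6^8 = (6^4)^2 ≡ 57^2 = 3249 ≡ 4 (mod 59)
6^13 = 6^8 · 6^4 · 6^1 ≡ 4 · 57 · 6 ≡ 11 (mod 59).
So M = 11. Bashir computes K = M^16 mod 59.
11^1 ≡ 11 (mod 59)
11^2 = (11^1)^2 ≡ 11^2 = 121 ≡ 3 (mod 59)
11^4 = (11^2)^2 ≡ 3^2 = 9 ≡ 9 (mod 59)
11^8 = (11^4)^2 ≡ 9^2 = 81 ≡ 22 (mod 59)
11^16 = (11^8)^2 ≡ 22^2 = 484 ≡ 12 (mod 59)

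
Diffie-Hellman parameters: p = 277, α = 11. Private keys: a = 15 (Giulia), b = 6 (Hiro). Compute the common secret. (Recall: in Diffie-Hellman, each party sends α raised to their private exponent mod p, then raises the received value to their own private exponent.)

120

Giulia sends A = α^a mod p = 11^15 mod 277.
11^1 ≡ 11 (mod 277)
11^2 = (11^1)^2 ≡ 11^2 = 121 ≡ 121 (mod 277)
11^4 = (11^2)^2 ≡ 121^2 = 14641 ≡ 237 (mod 277)
11^8 = (11^4)^2 ≡ 237^2 = 56169 ≡ 215 (mod 277)
11^15 = 11^8 · 11^4 · 11^2 · 11^1 ≡ 215 · 237 · 121 · 11 ≡ 148 (mod 277).
So A = 148. Hiro then computes K = A^b mod p = 148^6 mod 277.
148^1 ≡ 148 (mod 277)
148^2 = (148^1)^2 ≡ 148^2 = 21904 ≡ 21 (mod 277)
148^4 = (148^2)^2 ≡ 21^2 = 441 ≡ 164 (mod 277)
148^6 = 148^4 · 148^2 ≡ 164 · 21 ≡ 120 (mod 277).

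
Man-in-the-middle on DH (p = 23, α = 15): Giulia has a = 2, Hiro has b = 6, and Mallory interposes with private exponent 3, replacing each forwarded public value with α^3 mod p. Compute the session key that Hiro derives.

12

Hiro receives Mallory's public value M = 15^3 mod 23 instead of the honest one.
15^1 ≡ 15 (mod 23)
15^2 = (15^1)^2 ≡ 15^2 = 225 ≡ 18 (mod 23)
15^3 = 15^2 · 15^1 ≡ 18 · 15 ≡ 17 (mod 23).
So M = 17. Hiro computes K = M^6 mod 23.
17^1 ≡ 17 (mod 23)
17^2 = (17^1)^2 ≡ 17^2 = 289 ≡ 13 (mod 23)
17^4 = (17^2)^2 ≡ 13^2 = 169 ≡ 8 (mod 23)
17^6 = 17^4 · 17^2 ≡ 8 · 13 ≡ 12 (mod 23).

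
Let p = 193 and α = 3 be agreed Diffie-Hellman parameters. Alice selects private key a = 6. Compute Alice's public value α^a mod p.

150

Public value = 3^6 mod 193.
3^1 ≡ 3 (mod 193)
3^2 = (3^1)^2 ≡ 3^2 = 9 ≡ 9 (mod 193)
3^4 = (3^2)^2 ≡ 9^2 = 81 ≡ 81 (mod 193)
3^6 = 3^4 · 3^2 ≡ 81 · 9 ≡ 150 (mod 193).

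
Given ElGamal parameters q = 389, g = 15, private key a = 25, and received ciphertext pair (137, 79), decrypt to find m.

324

Shared mask s = c₁^a mod q = 137^25 mod 389.
137^1 ≡ 137 (mod 389)
137^2 = (137^1)^2 ≡ 137^2 = 18769 ≡ 97 (mod 389)
137^4 = (137^2)^2 ≡ 97^2 = 9409 ≡ 73 (mod 389)
137^8 = (137^4)^2 ≡ 73^2 = 5329 ≡ 272 (mod 389)
137^16 = (137^8)^2 ≡ 272^2 = 73984 ≡ 74 (mod 389)
137^25 = 137^16 · 137^8 · 137^1 ≡ 74 · 272 · 137 ≡ 304 (mod 389).
So s = 304; s⁻¹ ≡ 270 (mod 389).
m = c₂ · s⁻¹ mod 389 = 79 · 270 mod 389 = 324.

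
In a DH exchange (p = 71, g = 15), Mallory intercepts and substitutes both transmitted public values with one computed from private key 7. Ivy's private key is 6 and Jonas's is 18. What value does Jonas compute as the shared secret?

Jonas receives Mallory's public value M = 15^7 mod 71 instead of the honest one.
15^1 ≡ 15 (mod 71)
15^2 = (15^1)^2 ≡ 15^2 = 225 ≡ 12 (mod 71)
15^4 = (15^2)^2 ≡ 12^2 = 144 ≡ 2 (mod 71)
15^7 = 15^4 · 15^2 · 15^1 ≡ 2 · 12 · 15 ≡ 5 (mod 71).
So M = 5. Jonas computes K = M^18 mod 71.
5^1 ≡ 5 (mod 71)
5^2 = (5^1)^2 ≡ 5^2 = 25 ≡ 25 (mod 71)
5^4 = (5^2)^2 ≡ 25^2 = 625 ≡ 57 (mod 71)
5^8 = (5^4)^2 ≡ 57^2 = 3249 ≡ 54 (mod 71)
5^16 = (5^8)^2 ≡ 54^2 = 2916 ≡ 5 (mod 71)
5^18 = 5^16 · 5^2 ≡ 5 · 25 ≡ 54 (mod 71).

54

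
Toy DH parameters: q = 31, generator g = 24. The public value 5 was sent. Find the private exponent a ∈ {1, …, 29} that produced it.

Try successive powers of 24 modulo 31:
24^1 ≡ 24
24^2 ≡ 18
24^3 ≡ 29
24^4 ≡ 14
24^5 ≡ 26
24^6 ≡ 4
24^7 ≡ 3
24^8 ≡ 10
24^9 ≡ 23
24^10 ≡ 25
24^11 ≡ 11
24^12 ≡ 16
24^13 ≡ 12
24^14 ≡ 9
24^15 ≡ 30
24^16 ≡ 7
24^17 ≡ 13
24^18 ≡ 2
24^19 ≡ 17
24^20 ≡ 5
Found: a = 20.

20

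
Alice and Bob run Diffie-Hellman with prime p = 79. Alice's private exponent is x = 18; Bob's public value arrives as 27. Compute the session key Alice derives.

Shared key K = 27^18 mod 79.
27^1 ≡ 27 (mod 79)
27^2 = (27^1)^2 ≡ 27^2 = 729 ≡ 18 (mod 79)
27^4 = (27^2)^2 ≡ 18^2 = 324 ≡ 8 (mod 79)
27^8 = (27^4)^2 ≡ 8^2 = 64 ≡ 64 (mod 79)
27^16 = (27^8)^2 ≡ 64^2 = 4096 ≡ 67 (mod 79)
27^18 = 27^16 · 27^2 ≡ 67 · 18 ≡ 21 (mod 79).

21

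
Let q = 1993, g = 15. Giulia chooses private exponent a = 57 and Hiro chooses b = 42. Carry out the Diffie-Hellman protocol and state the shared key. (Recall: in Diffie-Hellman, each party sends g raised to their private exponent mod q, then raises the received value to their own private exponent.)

944

Hiro sends B = g^b mod q = 15^42 mod 1993.
15^1 ≡ 15 (mod 1993)
15^2 = (15^1)^2 ≡ 15^2 = 225 ≡ 225 (mod 1993)
15^4 = (15^2)^2 ≡ 225^2 = 50625 ≡ 800 (mod 1993)
15^8 = (15^4)^2 ≡ 800^2 = 640000 ≡ 247 (mod 1993)
15^16 = (15^8)^2 ≡ 247^2 = 61009 ≡ 1219 (mod 1993)
15^32 = (15^16)^2 ≡ 1219^2 = 1485961 ≡ 1176 (mod 1993)
15^42 = 15^32 · 15^8 · 15^2 ≡ 1176 · 247 · 225 ≡ 1744 (mod 1993).
So B = 1744. Giulia then computes K = B^a mod q = 1744^57 mod 1993.
1744^1 ≡ 1744 (mod 1993)
1744^2 = (1744^1)^2 ≡ 1744^2 = 3041536 ≡ 218 (mod 1993)
1744^4 = (1744^2)^2 ≡ 218^2 = 47524 ≡ 1685 (mod 1993)
1744^8 = (1744^4)^2 ≡ 1685^2 = 2839225 ≡ 1193 (mod 1993)
1744^16 = (1744^8)^2 ≡ 1193^2 = 1423249 ≡ 247 (mod 1993)
1744^32 = (1744^16)^2 ≡ 247^2 = 61009 ≡ 1219 (mod 1993)
1744^57 = 1744^32 · 1744^16 · 1744^8 · 1744^1 ≡ 1219 · 247 · 1193 · 1744 ≡ 944 (mod 1993).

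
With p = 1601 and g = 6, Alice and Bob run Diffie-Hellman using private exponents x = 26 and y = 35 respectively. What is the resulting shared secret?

Alice sends A = g^x mod p = 6^26 mod 1601.
6^1 ≡ 6 (mod 1601)
6^2 = (6^1)^2 ≡ 6^2 = 36 ≡ 36 (mod 1601)
6^4 = (6^2)^2 ≡ 36^2 = 1296 ≡ 1296 (mod 1601)
6^8 = (6^4)^2 ≡ 1296^2 = 1679616 ≡ 167 (mod 1601)
6^16 = (6^8)^2 ≡ 167^2 = 27889 ≡ 672 (mod 1601)
6^26 = 6^16 · 6^8 · 6^2 ≡ 672 · 167 · 36 ≡ 741 (mod 1601).
So A = 741. Bob then computes K = A^y mod p = 741^35 mod 1601.
741^1 ≡ 741 (mod 1601)
741^2 = (741^1)^2 ≡ 741^2 = 549081 ≡ 1539 (mod 1601)
741^4 = (741^2)^2 ≡ 1539^2 = 2368521 ≡ 642 (mod 1601)
741^8 = (741^4)^2 ≡ 642^2 = 412164 ≡ 707 (mod 1601)
741^16 = (741^8)^2 ≡ 707^2 = 499849 ≡ 337 (mod 1601)
741^32 = (741^16)^2 ≡ 337^2 = 113569 ≡ 1499 (mod 1601)
741^35 = 741^32 · 741^2 · 741^1 ≡ 1499 · 1539 · 741 ≡ 1558 (mod 1601).

1558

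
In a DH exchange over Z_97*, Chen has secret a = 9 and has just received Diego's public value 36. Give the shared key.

96

Shared key K = 36^9 mod 97.
36^1 ≡ 36 (mod 97)
36^2 = (36^1)^2 ≡ 36^2 = 1296 ≡ 35 (mod 97)
36^4 = (36^2)^2 ≡ 35^2 = 1225 ≡ 61 (mod 97)
36^8 = (36^4)^2 ≡ 61^2 = 3721 ≡ 35 (mod 97)
36^9 = 36^8 · 36^1 ≡ 35 · 36 ≡ 96 (mod 97).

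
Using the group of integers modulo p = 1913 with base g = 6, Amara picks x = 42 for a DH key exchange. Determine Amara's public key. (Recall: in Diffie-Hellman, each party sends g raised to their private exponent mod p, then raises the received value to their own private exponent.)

1152

Public value = 6^42 mod 1913.
6^1 ≡ 6 (mod 1913)
6^2 = (6^1)^2 ≡ 6^2 = 36 ≡ 36 (mod 1913)
6^4 = (6^2)^2 ≡ 36^2 = 1296 ≡ 1296 (mod 1913)
6^8 = (6^4)^2 ≡ 1296^2 = 1679616 ≡ 2 (mod 1913)
6^16 = (6^8)^2 ≡ 2^2 = 4 ≡ 4 (mod 1913)
6^32 = (6^16)^2 ≡ 4^2 = 16 ≡ 16 (mod 1913)
6^42 = 6^32 · 6^8 · 6^2 ≡ 16 · 2 · 36 ≡ 1152 (mod 1913).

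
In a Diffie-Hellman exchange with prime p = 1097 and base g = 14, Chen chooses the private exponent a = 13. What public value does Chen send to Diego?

Public value = 14^{13} \pmod{1097}.
14^1 ≡ 14 (mod 1097)
14^2 = (14^1)^2 ≡ 14^2 = 196 ≡ 196 (mod 1097)
14^4 = (14^2)^2 ≡ 196^2 = 38416 ≡ 21 (mod 1097)
14^8 = (14^4)^2 ≡ 21^2 = 441 ≡ 441 (mod 1097)
14^13 = 14^8 · 14^4 · 14^1 ≡ 441 · 21 · 14 ≡ 208 (mod 1097).

208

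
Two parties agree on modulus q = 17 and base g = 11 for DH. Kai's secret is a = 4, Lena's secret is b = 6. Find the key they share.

16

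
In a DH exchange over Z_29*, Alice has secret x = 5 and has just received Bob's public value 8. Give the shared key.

27

Shared key K = 8^5 mod 29.
8^1 ≡ 8 (mod 29)
8^2 = (8^1)^2 ≡ 8^2 = 64 ≡ 6 (mod 29)
8^4 = (8^2)^2 ≡ 6^2 = 36 ≡ 7 (mod 29)
8^5 = 8^4 · 8^1 ≡ 7 · 8 ≡ 27 (mod 29).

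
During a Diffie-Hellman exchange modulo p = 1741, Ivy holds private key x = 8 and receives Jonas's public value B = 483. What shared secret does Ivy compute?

Shared key K = 483^8 mod 1741.
483^1 ≡ 483 (mod 1741)
483^2 = (483^1)^2 ≡ 483^2 = 233289 ≡ 1736 (mod 1741)
483^4 = (483^2)^2 ≡ 1736^2 = 3013696 ≡ 25 (mod 1741)
483^8 = (483^4)^2 ≡ 25^2 = 625 ≡ 625 (mod 1741)

625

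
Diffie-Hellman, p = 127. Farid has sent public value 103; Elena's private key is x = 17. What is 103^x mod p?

37

Shared key K = 103^17 mod 127.
103^1 ≡ 103 (mod 127)
103^2 = (103^1)^2 ≡ 103^2 = 10609 ≡ 68 (mod 127)
103^4 = (103^2)^2 ≡ 68^2 = 4624 ≡ 52 (mod 127)
103^8 = (103^4)^2 ≡ 52^2 = 2704 ≡ 37 (mod 127)
103^16 = (103^8)^2 ≡ 37^2 = 1369 ≡ 99 (mod 127)
103^17 = 103^16 · 103^1 ≡ 99 · 103 ≡ 37 (mod 127).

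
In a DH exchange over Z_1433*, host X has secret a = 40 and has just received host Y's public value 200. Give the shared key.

1420

Shared key K = 200^40 mod 1433.
200^1 ≡ 200 (mod 1433)
200^2 = (200^1)^2 ≡ 200^2 = 40000 ≡ 1309 (mod 1433)
200^4 = (200^2)^2 ≡ 1309^2 = 1713481 ≡ 1046 (mod 1433)
200^8 = (200^4)^2 ≡ 1046^2 = 1094116 ≡ 737 (mod 1433)
200^16 = (200^8)^2 ≡ 737^2 = 543169 ≡ 62 (mod 1433)
200^32 = (200^16)^2 ≡ 62^2 = 3844 ≡ 978 (mod 1433)
200^40 = 200^32 · 200^8 ≡ 978 · 737 ≡ 1420 (mod 1433).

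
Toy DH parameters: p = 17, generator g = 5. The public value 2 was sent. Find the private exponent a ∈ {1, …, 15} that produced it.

6

Try successive powers of 5 modulo 17:
5^1 ≡ 5
5^2 ≡ 8
5^3 ≡ 6
5^4 ≡ 13
5^5 ≡ 14
5^6 ≡ 2
Found: a = 6.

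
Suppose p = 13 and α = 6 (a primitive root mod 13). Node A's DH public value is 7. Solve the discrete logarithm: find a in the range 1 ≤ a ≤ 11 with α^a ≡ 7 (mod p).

Try successive powers of 6 modulo 13:
6^1 ≡ 6
6^2 ≡ 10
6^3 ≡ 8
6^4 ≡ 9
6^5 ≡ 2
6^6 ≡ 12
6^7 ≡ 7
Found: a = 7.

7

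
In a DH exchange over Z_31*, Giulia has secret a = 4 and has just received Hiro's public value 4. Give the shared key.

Shared key K = 4^4 mod 31.
4^1 ≡ 4 (mod 31)
4^2 = (4^1)^2 ≡ 4^2 = 16 ≡ 16 (mod 31)
4^4 = (4^2)^2 ≡ 16^2 = 256 ≡ 8 (mod 31)

8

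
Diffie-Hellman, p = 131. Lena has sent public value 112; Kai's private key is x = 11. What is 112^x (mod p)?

45

Shared key K = 112^11 mod 131.
112^1 ≡ 112 (mod 131)
112^2 = (112^1)^2 ≡ 112^2 = 12544 ≡ 99 (mod 131)
112^4 = (112^2)^2 ≡ 99^2 = 9801 ≡ 107 (mod 131)
112^8 = (112^4)^2 ≡ 107^2 = 11449 ≡ 52 (mod 131)
112^11 = 112^8 · 112^2 · 112^1 ≡ 52 · 99 · 112 ≡ 45 (mod 131).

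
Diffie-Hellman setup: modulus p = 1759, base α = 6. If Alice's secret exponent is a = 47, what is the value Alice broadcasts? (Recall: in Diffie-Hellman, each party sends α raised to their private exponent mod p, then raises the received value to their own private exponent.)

1117

Public value = 6^47 (mod 1759).
6^1 ≡ 6 (mod 1759)
6^2 = (6^1)^2 ≡ 6^2 = 36 ≡ 36 (mod 1759)
6^4 = (6^2)^2 ≡ 36^2 = 1296 ≡ 1296 (mod 1759)
6^8 = (6^4)^2 ≡ 1296^2 = 1679616 ≡ 1530 (mod 1759)
6^16 = (6^8)^2 ≡ 1530^2 = 2340900 ≡ 1430 (mod 1759)
6^32 = (6^16)^2 ≡ 1430^2 = 2044900 ≡ 942 (mod 1759)
6^47 = 6^32 · 6^8 · 6^4 · 6^2 · 6^1 ≡ 942 · 1530 · 1296 · 36 · 6 ≡ 1117 (mod 1759).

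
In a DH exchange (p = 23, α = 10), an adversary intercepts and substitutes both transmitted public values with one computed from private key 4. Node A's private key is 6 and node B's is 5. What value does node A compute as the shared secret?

Node A receives an adversary's public value M = 10^4 mod 23 instead of the honest one.
10^1 ≡ 10 (mod 23)
10^2 = (10^1)^2 ≡ 10^2 = 100 ≡ 8 (mod 23)
10^4 = (10^2)^2 ≡ 8^2 = 64 ≡ 18 (mod 23)
So M = 18. Node A computes K = M^6 mod 23.
18^1 ≡ 18 (mod 23)
18^2 = (18^1)^2 ≡ 18^2 = 324 ≡ 2 (mod 23)
18^4 = (18^2)^2 ≡ 2^2 = 4 ≡ 4 (mod 23)
18^6 = 18^4 · 18^2 ≡ 4 · 2 ≡ 8 (mod 23).

8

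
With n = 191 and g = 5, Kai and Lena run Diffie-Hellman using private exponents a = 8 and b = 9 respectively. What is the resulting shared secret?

Lena sends B = g^b mod n = 5^9 mod 191.
5^1 ≡ 5 (mod 191)
5^2 = (5^1)^2 ≡ 5^2 = 25 ≡ 25 (mod 191)
5^4 = (5^2)^2 ≡ 25^2 = 625 ≡ 52 (mod 191)
5^8 = (5^4)^2 ≡ 52^2 = 2704 ≡ 30 (mod 191)
5^9 = 5^8 · 5^1 ≡ 30 · 5 ≡ 150 (mod 191).
So B = 150. Kai then computes K = B^a mod n = 150^8 mod 191.
150^1 ≡ 150 (mod 191)
150^2 = (150^1)^2 ≡ 150^2 = 22500 ≡ 153 (mod 191)
150^4 = (150^2)^2 ≡ 153^2 = 23409 ≡ 107 (mod 191)
150^8 = (150^4)^2 ≡ 107^2 = 11449 ≡ 180 (mod 191)

180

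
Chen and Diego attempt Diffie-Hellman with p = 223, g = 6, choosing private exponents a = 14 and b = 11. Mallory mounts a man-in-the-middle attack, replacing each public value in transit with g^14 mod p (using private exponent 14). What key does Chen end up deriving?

25

Chen receives Mallory's public value M = 6^14 mod 223 instead of the honest one.
6^1 ≡ 6 (mod 223)
6^2 = (6^1)^2 ≡ 6^2 = 36 ≡ 36 (mod 223)
6^4 = (6^2)^2 ≡ 36^2 = 1296 ≡ 181 (mod 223)
6^8 = (6^4)^2 ≡ 181^2 = 32761 ≡ 203 (mod 223)
6^14 = 6^8 · 6^4 · 6^2 ≡ 203 · 181 · 36 ≡ 135 (mod 223).
So M = 135. Chen computes K = M^14 mod 223.
135^1 ≡ 135 (mod 223)
135^2 = (135^1)^2 ≡ 135^2 = 18225 ≡ 162 (mod 223)
135^4 = (135^2)^2 ≡ 162^2 = 26244 ≡ 153 (mod 223)
135^8 = (135^4)^2 ≡ 153^2 = 23409 ≡ 217 (mod 223)
135^14 = 135^8 · 135^4 · 135^2 ≡ 217 · 153 · 162 ≡ 25 (mod 223).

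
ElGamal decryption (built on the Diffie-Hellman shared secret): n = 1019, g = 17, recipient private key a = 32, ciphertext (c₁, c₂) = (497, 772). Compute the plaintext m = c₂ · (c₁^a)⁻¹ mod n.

79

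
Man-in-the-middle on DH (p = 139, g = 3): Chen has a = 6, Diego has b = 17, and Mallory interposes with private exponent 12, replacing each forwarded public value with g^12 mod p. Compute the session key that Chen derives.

112

Chen receives Mallory's public value M = 3^12 mod 139 instead of the honest one.
3^1 ≡ 3 (mod 139)
3^2 = (3^1)^2 ≡ 3^2 = 9 ≡ 9 (mod 139)
3^4 = (3^2)^2 ≡ 9^2 = 81 ≡ 81 (mod 139)
3^8 = (3^4)^2 ≡ 81^2 = 6561 ≡ 28 (mod 139)
3^12 = 3^8 · 3^4 ≡ 28 · 81 ≡ 44 (mod 139).
So M = 44. Chen computes K = M^6 mod 139.
44^1 ≡ 44 (mod 139)
44^2 = (44^1)^2 ≡ 44^2 = 1936 ≡ 129 (mod 139)
44^4 = (44^2)^2 ≡ 129^2 = 16641 ≡ 100 (mod 139)
44^6 = 44^4 · 44^2 ≡ 100 · 129 ≡ 112 (mod 139).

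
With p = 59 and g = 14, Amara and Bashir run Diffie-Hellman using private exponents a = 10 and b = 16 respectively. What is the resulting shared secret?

35

Amara sends A = g^a mod p = 14^10 mod 59.
14^1 ≡ 14 (mod 59)
14^2 = (14^1)^2 ≡ 14^2 = 196 ≡ 19 (mod 59)
14^4 = (14^2)^2 ≡ 19^2 = 361 ≡ 7 (mod 59)
14^8 = (14^4)^2 ≡ 7^2 = 49 ≡ 49 (mod 59)
14^10 = 14^8 · 14^2 ≡ 49 · 19 ≡ 46 (mod 59).
So A = 46. Bashir then computes K = A^b mod p = 46^16 mod 59.
46^1 ≡ 46 (mod 59)
46^2 = (46^1)^2 ≡ 46^2 = 2116 ≡ 51 (mod 59)
46^4 = (46^2)^2 ≡ 51^2 = 2601 ≡ 5 (mod 59)
46^8 = (46^4)^2 ≡ 5^2 = 25 ≡ 25 (mod 59)
46^16 = (46^8)^2 ≡ 25^2 = 625 ≡ 35 (mod 59)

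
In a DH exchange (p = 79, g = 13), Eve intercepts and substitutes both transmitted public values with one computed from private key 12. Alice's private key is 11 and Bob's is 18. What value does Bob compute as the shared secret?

Bob receives Eve's public value M = 13^12 mod 79 instead of the honest one.
13^1 ≡ 13 (mod 79)
13^2 = (13^1)^2 ≡ 13^2 = 169 ≡ 11 (mod 79)
13^4 = (13^2)^2 ≡ 11^2 = 121 ≡ 42 (mod 79)
13^8 = (13^4)^2 ≡ 42^2 = 1764 ≡ 26 (mod 79)
13^12 = 13^8 · 13^4 ≡ 26 · 42 ≡ 65 (mod 79).
So M = 65. Bob computes K = M^18 mod 79.
65^1 ≡ 65 (mod 79)
65^2 = (65^1)^2 ≡ 65^2 = 4225 ≡ 38 (mod 79)
65^4 = (65^2)^2 ≡ 38^2 = 1444 ≡ 22 (mod 79)
65^8 = (65^4)^2 ≡ 22^2 = 484 ≡ 10 (mod 79)
65^16 = (65^8)^2 ≡ 10^2 = 100 ≡ 21 (mod 79)
65^18 = 65^16 · 65^2 ≡ 21 · 38 ≡ 8 (mod 79).

8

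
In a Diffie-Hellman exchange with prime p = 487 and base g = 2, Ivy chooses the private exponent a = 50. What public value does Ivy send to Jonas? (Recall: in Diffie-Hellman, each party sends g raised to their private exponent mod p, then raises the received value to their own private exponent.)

379

Public value = 2^50 (mod 487).
2^1 ≡ 2 (mod 487)
2^2 = (2^1)^2 ≡ 2^2 = 4 ≡ 4 (mod 487)
2^4 = (2^2)^2 ≡ 4^2 = 16 ≡ 16 (mod 487)
2^8 = (2^4)^2 ≡ 16^2 = 256 ≡ 256 (mod 487)
2^16 = (2^8)^2 ≡ 256^2 = 65536 ≡ 278 (mod 487)
2^32 = (2^16)^2 ≡ 278^2 = 77284 ≡ 338 (mod 487)
2^50 = 2^32 · 2^16 · 2^2 ≡ 338 · 278 · 4 ≡ 379 (mod 487).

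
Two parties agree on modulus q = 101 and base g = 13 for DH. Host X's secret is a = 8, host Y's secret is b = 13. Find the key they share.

79

Host Y sends B = g^b mod q = 13^13 mod 101.
13^1 ≡ 13 (mod 101)
13^2 = (13^1)^2 ≡ 13^2 = 169 ≡ 68 (mod 101)
13^4 = (13^2)^2 ≡ 68^2 = 4624 ≡ 79 (mod 101)
13^8 = (13^4)^2 ≡ 79^2 = 6241 ≡ 80 (mod 101)
13^13 = 13^8 · 13^4 · 13^1 ≡ 80 · 79 · 13 ≡ 47 (mod 101).
So B = 47. Host X then computes K = B^a mod q = 47^8 mod 101.
47^1 ≡ 47 (mod 101)
47^2 = (47^1)^2 ≡ 47^2 = 2209 ≡ 88 (mod 101)
47^4 = (47^2)^2 ≡ 88^2 = 7744 ≡ 68 (mod 101)
47^8 = (47^4)^2 ≡ 68^2 = 4624 ≡ 79 (mod 101)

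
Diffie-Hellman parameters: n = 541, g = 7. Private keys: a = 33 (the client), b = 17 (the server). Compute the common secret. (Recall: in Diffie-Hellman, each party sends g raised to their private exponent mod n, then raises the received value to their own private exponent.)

300

The client sends A = g^a mod n = 7^33 mod 541.
7^1 ≡ 7 (mod 541)
7^2 = (7^1)^2 ≡ 7^2 = 49 ≡ 49 (mod 541)
7^4 = (7^2)^2 ≡ 49^2 = 2401 ≡ 237 (mod 541)
7^8 = (7^4)^2 ≡ 237^2 = 56169 ≡ 446 (mod 541)
7^16 = (7^8)^2 ≡ 446^2 = 198916 ≡ 369 (mod 541)
7^32 = (7^16)^2 ≡ 369^2 = 136161 ≡ 370 (mod 541)
7^33 = 7^32 · 7^1 ≡ 370 · 7 ≡ 426 (mod 541).
So A = 426. The server then computes K = A^b mod n = 426^17 mod 541.
426^1 ≡ 426 (mod 541)
426^2 = (426^1)^2 ≡ 426^2 = 181476 ≡ 241 (mod 541)
426^4 = (426^2)^2 ≡ 241^2 = 58081 ≡ 194 (mod 541)
426^8 = (426^4)^2 ≡ 194^2 = 37636 ≡ 307 (mod 541)
426^16 = (426^8)^2 ≡ 307^2 = 94249 ≡ 115 (mod 541)
426^17 = 426^16 · 426^1 ≡ 115 · 426 ≡ 300 (mod 541).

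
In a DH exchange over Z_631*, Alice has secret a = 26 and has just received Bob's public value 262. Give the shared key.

395

Shared key K = 262^26 mod 631.
262^1 ≡ 262 (mod 631)
262^2 = (262^1)^2 ≡ 262^2 = 68644 ≡ 496 (mod 631)
262^4 = (262^2)^2 ≡ 496^2 = 246016 ≡ 557 (mod 631)
262^8 = (262^4)^2 ≡ 557^2 = 310249 ≡ 428 (mod 631)
262^16 = (262^8)^2 ≡ 428^2 = 183184 ≡ 194 (mod 631)
262^26 = 262^16 · 262^8 · 262^2 ≡ 194 · 428 · 496 ≡ 395 (mod 631).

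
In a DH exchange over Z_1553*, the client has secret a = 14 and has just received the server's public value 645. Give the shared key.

535

Shared key K = 645^14 mod 1553.
645^1 ≡ 645 (mod 1553)
645^2 = (645^1)^2 ≡ 645^2 = 416025 ≡ 1374 (mod 1553)
645^4 = (645^2)^2 ≡ 1374^2 = 1887876 ≡ 981 (mod 1553)
645^8 = (645^4)^2 ≡ 981^2 = 962361 ≡ 1054 (mod 1553)
645^14 = 645^8 · 645^4 · 645^2 ≡ 1054 · 981 · 1374 ≡ 535 (mod 1553).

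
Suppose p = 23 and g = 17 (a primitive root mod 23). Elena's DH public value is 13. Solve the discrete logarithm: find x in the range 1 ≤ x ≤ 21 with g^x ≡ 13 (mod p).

Try successive powers of 17 modulo 23:
17^1 ≡ 17
17^2 ≡ 13
Found: x = 2.

2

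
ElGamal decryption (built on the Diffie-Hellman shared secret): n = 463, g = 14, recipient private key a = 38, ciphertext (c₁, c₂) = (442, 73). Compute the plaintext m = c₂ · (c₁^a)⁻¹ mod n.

144

Shared mask s = c₁^a mod n = 442^38 mod 463.
442^1 ≡ 442 (mod 463)
442^2 = (442^1)^2 ≡ 442^2 = 195364 ≡ 441 (mod 463)
442^4 = (442^2)^2 ≡ 441^2 = 194481 ≡ 21 (mod 463)
442^8 = (442^4)^2 ≡ 21^2 = 441 ≡ 441 (mod 463)
442^16 = (442^8)^2 ≡ 441^2 = 194481 ≡ 21 (mod 463)
442^32 = (442^16)^2 ≡ 21^2 = 441 ≡ 441 (mod 463)
442^38 = 442^32 · 442^4 · 442^2 ≡ 441 · 21 · 441 ≡ 441 (mod 463).
So s = 441; s⁻¹ ≡ 21 (mod 463).
m = c₂ · s⁻¹ mod 463 = 73 · 21 mod 463 = 144.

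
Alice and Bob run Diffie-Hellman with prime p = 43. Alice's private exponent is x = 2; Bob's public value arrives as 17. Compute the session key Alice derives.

31

Shared key K = 17^2 mod 43.
17^1 ≡ 17 (mod 43)
17^2 = (17^1)^2 ≡ 17^2 = 289 ≡ 31 (mod 43)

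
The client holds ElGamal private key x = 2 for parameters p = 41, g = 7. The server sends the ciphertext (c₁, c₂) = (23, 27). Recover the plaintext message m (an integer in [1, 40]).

Shared mask s = c₁^x mod p = 23^2 mod 41.
23^1 ≡ 23 (mod 41)
23^2 = (23^1)^2 ≡ 23^2 = 529 ≡ 37 (mod 41)
So s = 37; s⁻¹ ≡ 10 (mod 41).
m = c₂ · s⁻¹ mod 41 = 27 · 10 mod 41 = 24.

24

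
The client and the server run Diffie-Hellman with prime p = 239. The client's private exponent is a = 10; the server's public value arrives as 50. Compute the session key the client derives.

Shared key K = 50^10 mod 239.
50^1 ≡ 50 (mod 239)
50^2 = (50^1)^2 ≡ 50^2 = 2500 ≡ 110 (mod 239)
50^4 = (50^2)^2 ≡ 110^2 = 12100 ≡ 150 (mod 239)
50^8 = (50^4)^2 ≡ 150^2 = 22500 ≡ 34 (mod 239)
50^10 = 50^8 · 50^2 ≡ 34 · 110 ≡ 155 (mod 239).

155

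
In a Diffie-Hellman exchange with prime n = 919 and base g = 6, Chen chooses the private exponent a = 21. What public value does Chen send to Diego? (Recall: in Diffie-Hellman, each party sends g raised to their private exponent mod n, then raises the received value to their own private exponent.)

614

Public value = 6^21 mod 919.
6^1 ≡ 6 (mod 919)
6^2 = (6^1)^2 ≡ 6^2 = 36 ≡ 36 (mod 919)
6^4 = (6^2)^2 ≡ 36^2 = 1296 ≡ 377 (mod 919)
6^8 = (6^4)^2 ≡ 377^2 = 142129 ≡ 603 (mod 919)
6^16 = (6^8)^2 ≡ 603^2 = 363609 ≡ 604 (mod 919)
6^21 = 6^16 · 6^4 · 6^1 ≡ 604 · 377 · 6 ≡ 614 (mod 919).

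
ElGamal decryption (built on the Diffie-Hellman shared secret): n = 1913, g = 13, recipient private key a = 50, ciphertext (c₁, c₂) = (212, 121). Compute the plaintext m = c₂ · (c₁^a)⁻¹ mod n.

Shared mask s = c₁^a mod n = 212^50 mod 1913.
212^1 ≡ 212 (mod 1913)
212^2 = (212^1)^2 ≡ 212^2 = 44944 ≡ 945 (mod 1913)
212^4 = (212^2)^2 ≡ 945^2 = 893025 ≡ 1567 (mod 1913)
212^8 = (212^4)^2 ≡ 1567^2 = 2455489 ≡ 1110 (mod 1913)
212^16 = (212^8)^2 ≡ 1110^2 = 1232100 ≡ 128 (mod 1913)
212^32 = (212^16)^2 ≡ 128^2 = 16384 ≡ 1080 (mod 1913)
212^50 = 212^32 · 212^16 · 212^2 ≡ 1080 · 128 · 945 ≡ 1856 (mod 1913).
So s = 1856; s⁻¹ ≡ 1376 (mod 1913).
m = c₂ · s⁻¹ mod 1913 = 121 · 1376 mod 1913 = 65.

65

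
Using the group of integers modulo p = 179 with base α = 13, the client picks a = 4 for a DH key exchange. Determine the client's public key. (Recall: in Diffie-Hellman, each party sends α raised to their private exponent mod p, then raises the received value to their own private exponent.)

100

Public value = 13^4 (mod 179).
13^1 ≡ 13 (mod 179)
13^2 = (13^1)^2 ≡ 13^2 = 169 ≡ 169 (mod 179)
13^4 = (13^2)^2 ≡ 169^2 = 28561 ≡ 100 (mod 179)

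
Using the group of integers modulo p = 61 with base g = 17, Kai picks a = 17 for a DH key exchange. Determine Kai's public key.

Public value = 17^17 mod 61.
17^1 ≡ 17 (mod 61)
17^2 = (17^1)^2 ≡ 17^2 = 289 ≡ 45 (mod 61)
17^4 = (17^2)^2 ≡ 45^2 = 2025 ≡ 12 (mod 61)
17^8 = (17^4)^2 ≡ 12^2 = 144 ≡ 22 (mod 61)
17^16 = (17^8)^2 ≡ 22^2 = 484 ≡ 57 (mod 61)
17^17 = 17^16 · 17^1 ≡ 57 · 17 ≡ 54 (mod 61).

54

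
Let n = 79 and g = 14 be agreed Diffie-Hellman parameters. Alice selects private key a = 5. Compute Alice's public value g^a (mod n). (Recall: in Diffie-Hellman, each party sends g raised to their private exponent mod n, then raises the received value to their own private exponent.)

71

Public value = 14^5 (mod 79).
14^1 ≡ 14 (mod 79)
14^2 = (14^1)^2 ≡ 14^2 = 196 ≡ 38 (mod 79)
14^4 = (14^2)^2 ≡ 38^2 = 1444 ≡ 22 (mod 79)
14^5 = 14^4 · 14^1 ≡ 22 · 14 ≡ 71 (mod 79).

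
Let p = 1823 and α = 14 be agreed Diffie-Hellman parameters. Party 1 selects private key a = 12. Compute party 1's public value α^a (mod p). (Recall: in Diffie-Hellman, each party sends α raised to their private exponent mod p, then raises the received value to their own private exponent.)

967

Public value = 14^12 (mod 1823).
14^1 ≡ 14 (mod 1823)
14^2 = (14^1)^2 ≡ 14^2 = 196 ≡ 196 (mod 1823)
14^4 = (14^2)^2 ≡ 196^2 = 38416 ≡ 133 (mod 1823)
14^8 = (14^4)^2 ≡ 133^2 = 17689 ≡ 1282 (mod 1823)
14^12 = 14^8 · 14^4 ≡ 1282 · 133 ≡ 967 (mod 1823).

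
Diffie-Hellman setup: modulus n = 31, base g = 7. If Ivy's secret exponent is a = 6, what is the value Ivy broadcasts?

4

Public value = 7^6 (mod 31).
7^1 ≡ 7 (mod 31)
7^2 = (7^1)^2 ≡ 7^2 = 49 ≡ 18 (mod 31)
7^4 = (7^2)^2 ≡ 18^2 = 324 ≡ 14 (mod 31)
7^6 = 7^4 · 7^2 ≡ 14 · 18 ≡ 4 (mod 31).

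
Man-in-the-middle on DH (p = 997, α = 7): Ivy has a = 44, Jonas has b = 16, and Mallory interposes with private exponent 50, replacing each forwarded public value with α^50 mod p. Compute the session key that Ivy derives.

42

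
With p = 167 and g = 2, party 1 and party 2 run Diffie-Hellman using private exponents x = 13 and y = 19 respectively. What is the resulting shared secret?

42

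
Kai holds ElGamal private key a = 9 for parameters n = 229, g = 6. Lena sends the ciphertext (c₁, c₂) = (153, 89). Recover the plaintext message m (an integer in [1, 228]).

166

Shared mask s = c₁^a mod n = 153^9 mod 229.
153^1 ≡ 153 (mod 229)
153^2 = (153^1)^2 ≡ 153^2 = 23409 ≡ 51 (mod 229)
153^4 = (153^2)^2 ≡ 51^2 = 2601 ≡ 82 (mod 229)
153^8 = (153^4)^2 ≡ 82^2 = 6724 ≡ 83 (mod 229)
153^9 = 153^8 · 153^1 ≡ 83 · 153 ≡ 104 (mod 229).
So s = 104; s⁻¹ ≡ 218 (mod 229).
m = c₂ · s⁻¹ mod 229 = 89 · 218 mod 229 = 166.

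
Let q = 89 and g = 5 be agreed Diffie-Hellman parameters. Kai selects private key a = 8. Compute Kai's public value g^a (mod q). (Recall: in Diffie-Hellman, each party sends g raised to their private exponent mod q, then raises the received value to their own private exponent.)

4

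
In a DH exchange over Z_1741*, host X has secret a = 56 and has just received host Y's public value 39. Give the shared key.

5

Shared key K = 39^56 mod 1741.
39^1 ≡ 39 (mod 1741)
39^2 = (39^1)^2 ≡ 39^2 = 1521 ≡ 1521 (mod 1741)
39^4 = (39^2)^2 ≡ 1521^2 = 2313441 ≡ 1393 (mod 1741)
39^8 = (39^4)^2 ≡ 1393^2 = 1940449 ≡ 975 (mod 1741)
39^16 = (39^8)^2 ≡ 975^2 = 950625 ≡ 39 (mod 1741)
39^32 = (39^16)^2 ≡ 39^2 = 1521 ≡ 1521 (mod 1741)
39^56 = 39^32 · 39^16 · 39^8 ≡ 1521 · 39 · 975 ≡ 5 (mod 1741).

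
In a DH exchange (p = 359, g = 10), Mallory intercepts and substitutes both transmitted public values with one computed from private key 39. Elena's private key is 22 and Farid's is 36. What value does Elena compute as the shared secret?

254

Elena receives Mallory's public value M = 10^39 mod 359 instead of the honest one.
10^1 ≡ 10 (mod 359)
10^2 = (10^1)^2 ≡ 10^2 = 100 ≡ 100 (mod 359)
10^4 = (10^2)^2 ≡ 100^2 = 10000 ≡ 307 (mod 359)
10^8 = (10^4)^2 ≡ 307^2 = 94249 ≡ 191 (mod 359)
10^16 = (10^8)^2 ≡ 191^2 = 36481 ≡ 222 (mod 359)
10^32 = (10^16)^2 ≡ 222^2 = 49284 ≡ 101 (mod 359)
10^39 = 10^32 · 10^4 · 10^2 · 10^1 ≡ 101 · 307 · 100 · 10 ≡ 170 (mod 359).
So M = 170. Elena computes K = M^22 mod 359.
170^1 ≡ 170 (mod 359)
170^2 = (170^1)^2 ≡ 170^2 = 28900 ≡ 180 (mod 359)
170^4 = (170^2)^2 ≡ 180^2 = 32400 ≡ 90 (mod 359)
170^8 = (170^4)^2 ≡ 90^2 = 8100 ≡ 202 (mod 359)
170^16 = (170^8)^2 ≡ 202^2 = 40804 ≡ 237 (mod 359)
170^22 = 170^16 · 170^4 · 170^2 ≡ 237 · 90 · 180 ≡ 254 (mod 359).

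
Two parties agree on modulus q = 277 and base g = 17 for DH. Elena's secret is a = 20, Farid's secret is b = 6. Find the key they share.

157

Farid sends B = g^b mod q = 17^6 mod 277.
17^1 ≡ 17 (mod 277)
17^2 = (17^1)^2 ≡ 17^2 = 289 ≡ 12 (mod 277)
17^4 = (17^2)^2 ≡ 12^2 = 144 ≡ 144 (mod 277)
17^6 = 17^4 · 17^2 ≡ 144 · 12 ≡ 66 (mod 277).
So B = 66. Elena then computes K = B^a mod q = 66^20 mod 277.
66^1 ≡ 66 (mod 277)
66^2 = (66^1)^2 ≡ 66^2 = 4356 ≡ 201 (mod 277)
66^4 = (66^2)^2 ≡ 201^2 = 40401 ≡ 236 (mod 277)
66^8 = (66^4)^2 ≡ 236^2 = 55696 ≡ 19 (mod 277)
66^16 = (66^8)^2 ≡ 19^2 = 361 ≡ 84 (mod 277)
66^20 = 66^16 · 66^4 ≡ 84 · 236 ≡ 157 (mod 277).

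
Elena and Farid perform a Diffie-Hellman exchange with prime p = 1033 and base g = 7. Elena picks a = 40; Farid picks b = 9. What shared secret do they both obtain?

Farid sends B = g^b mod p = 7^9 mod 1033.
7^1 ≡ 7 (mod 1033)
7^2 = (7^1)^2 ≡ 7^2 = 49 ≡ 49 (mod 1033)
7^4 = (7^2)^2 ≡ 49^2 = 2401 ≡ 335 (mod 1033)
7^8 = (7^4)^2 ≡ 335^2 = 112225 ≡ 661 (mod 1033)
7^9 = 7^8 · 7^1 ≡ 661 · 7 ≡ 495 (mod 1033).
So B = 495. Elena then computes K = B^a mod p = 495^40 mod 1033.
495^1 ≡ 495 (mod 1033)
495^2 = (495^1)^2 ≡ 495^2 = 245025 ≡ 204 (mod 1033)
495^4 = (495^2)^2 ≡ 204^2 = 41616 ≡ 296 (mod 1033)
495^8 = (495^4)^2 ≡ 296^2 = 87616 ≡ 844 (mod 1033)
495^16 = (495^8)^2 ≡ 844^2 = 712336 ≡ 599 (mod 1033)
495^32 = (495^16)^2 ≡ 599^2 = 358801 ≡ 350 (mod 1033)
495^40 = 495^32 · 495^8 ≡ 350 · 844 ≡ 995 (mod 1033).

995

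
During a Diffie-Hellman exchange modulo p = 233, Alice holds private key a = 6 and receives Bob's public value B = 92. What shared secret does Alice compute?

4

Shared key K = 92^6 mod 233.
92^1 ≡ 92 (mod 233)
92^2 = (92^1)^2 ≡ 92^2 = 8464 ≡ 76 (mod 233)
92^4 = (92^2)^2 ≡ 76^2 = 5776 ≡ 184 (mod 233)
92^6 = 92^4 · 92^2 ≡ 184 · 76 ≡ 4 (mod 233).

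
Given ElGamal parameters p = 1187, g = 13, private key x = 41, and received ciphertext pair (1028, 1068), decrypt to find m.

Shared mask s = c₁^x mod p = 1028^41 mod 1187.
1028^1 ≡ 1028 (mod 1187)
1028^2 = (1028^1)^2 ≡ 1028^2 = 1056784 ≡ 354 (mod 1187)
1028^4 = (1028^2)^2 ≡ 354^2 = 125316 ≡ 681 (mod 1187)
1028^8 = (1028^4)^2 ≡ 681^2 = 463761 ≡ 831 (mod 1187)
1028^16 = (1028^8)^2 ≡ 831^2 = 690561 ≡ 914 (mod 1187)
1028^32 = (1028^16)^2 ≡ 914^2 = 835396 ≡ 935 (mod 1187)
1028^41 = 1028^32 · 1028^8 · 1028^1 ≡ 935 · 831 · 1028 ≡ 1158 (mod 1187).
So s = 1158; s⁻¹ ≡ 573 (mod 1187).
m = c₂ · s⁻¹ mod 1187 = 1068 · 573 mod 1187 = 659.

659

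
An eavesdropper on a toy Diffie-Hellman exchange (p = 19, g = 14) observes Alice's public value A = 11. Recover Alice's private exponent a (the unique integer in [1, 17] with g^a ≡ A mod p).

12

Try successive powers of 14 modulo 19:
14^1 ≡ 14
14^2 ≡ 6
14^3 ≡ 8
14^4 ≡ 17
14^5 ≡ 10
14^6 ≡ 7
14^7 ≡ 3
14^8 ≡ 4
14^9 ≡ 18
14^10 ≡ 5
14^11 ≡ 13
14^12 ≡ 11
Found: a = 12.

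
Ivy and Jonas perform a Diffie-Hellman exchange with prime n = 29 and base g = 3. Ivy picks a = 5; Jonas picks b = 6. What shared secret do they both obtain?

9

Jonas sends B = g^b mod n = 3^6 mod 29.
3^1 ≡ 3 (mod 29)
3^2 = (3^1)^2 ≡ 3^2 = 9 ≡ 9 (mod 29)
3^4 = (3^2)^2 ≡ 9^2 = 81 ≡ 23 (mod 29)
3^6 = 3^4 · 3^2 ≡ 23 · 9 ≡ 4 (mod 29).
So B = 4. Ivy then computes K = B^a mod n = 4^5 mod 29.
4^1 ≡ 4 (mod 29)
4^2 = (4^1)^2 ≡ 4^2 = 16 ≡ 16 (mod 29)
4^4 = (4^2)^2 ≡ 16^2 = 256 ≡ 24 (mod 29)
4^5 = 4^4 · 4^1 ≡ 24 · 4 ≡ 9 (mod 29).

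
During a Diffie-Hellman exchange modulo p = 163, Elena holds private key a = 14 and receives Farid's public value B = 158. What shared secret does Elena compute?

22

Shared key K = 158^14 mod 163.
158^1 ≡ 158 (mod 163)
158^2 = (158^1)^2 ≡ 158^2 = 24964 ≡ 25 (mod 163)
158^4 = (158^2)^2 ≡ 25^2 = 625 ≡ 136 (mod 163)
158^8 = (158^4)^2 ≡ 136^2 = 18496 ≡ 77 (mod 163)
158^14 = 158^8 · 158^4 · 158^2 ≡ 77 · 136 · 25 ≡ 22 (mod 163).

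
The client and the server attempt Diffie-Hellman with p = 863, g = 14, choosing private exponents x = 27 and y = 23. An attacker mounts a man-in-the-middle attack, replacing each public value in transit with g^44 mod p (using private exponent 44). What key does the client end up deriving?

722

The client receives an attacker's public value M = 14^44 mod 863 instead of the honest one.
14^1 ≡ 14 (mod 863)
14^2 = (14^1)^2 ≡ 14^2 = 196 ≡ 196 (mod 863)
14^4 = (14^2)^2 ≡ 196^2 = 38416 ≡ 444 (mod 863)
14^8 = (14^4)^2 ≡ 444^2 = 197136 ≡ 372 (mod 863)
14^16 = (14^8)^2 ≡ 372^2 = 138384 ≡ 304 (mod 863)
14^32 = (14^16)^2 ≡ 304^2 = 92416 ≡ 75 (mod 863)
14^44 = 14^32 · 14^8 · 14^4 ≡ 75 · 372 · 444 ≡ 98 (mod 863).
So M = 98. The client computes K = M^27 mod 863.
98^1 ≡ 98 (mod 863)
98^2 = (98^1)^2 ≡ 98^2 = 9604 ≡ 111 (mod 863)
98^4 = (98^2)^2 ≡ 111^2 = 12321 ≡ 239 (mod 863)
98^8 = (98^4)^2 ≡ 239^2 = 57121 ≡ 163 (mod 863)
98^16 = (98^8)^2 ≡ 163^2 = 26569 ≡ 679 (mod 863)
98^27 = 98^16 · 98^8 · 98^2 · 98^1 ≡ 679 · 163 · 111 · 98 ≡ 722 (mod 863).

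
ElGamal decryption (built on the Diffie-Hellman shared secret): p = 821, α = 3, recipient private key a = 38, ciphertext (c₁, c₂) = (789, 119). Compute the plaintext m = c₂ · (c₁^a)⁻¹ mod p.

Shared mask s = c₁^a mod p = 789^38 mod 821.
789^1 ≡ 789 (mod 821)
789^2 = (789^1)^2 ≡ 789^2 = 622521 ≡ 203 (mod 821)
789^4 = (789^2)^2 ≡ 203^2 = 41209 ≡ 159 (mod 821)
789^8 = (789^4)^2 ≡ 159^2 = 25281 ≡ 651 (mod 821)
789^16 = (789^8)^2 ≡ 651^2 = 423801 ≡ 165 (mod 821)
789^32 = (789^16)^2 ≡ 165^2 = 27225 ≡ 132 (mod 821)
789^38 = 789^32 · 789^4 · 789^2 ≡ 132 · 159 · 203 ≡ 395 (mod 821).
So s = 395; s⁻¹ ≡ 715 (mod 821).
m = c₂ · s⁻¹ mod 821 = 119 · 715 mod 821 = 522.

522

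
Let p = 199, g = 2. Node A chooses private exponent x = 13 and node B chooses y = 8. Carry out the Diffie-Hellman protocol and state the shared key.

Node A sends A = g^x mod p = 2^13 mod 199.
2^1 ≡ 2 (mod 199)
2^2 = (2^1)^2 ≡ 2^2 = 4 ≡ 4 (mod 199)
2^4 = (2^2)^2 ≡ 4^2 = 16 ≡ 16 (mod 199)
2^8 = (2^4)^2 ≡ 16^2 = 256 ≡ 57 (mod 199)
2^13 = 2^8 · 2^4 · 2^1 ≡ 57 · 16 · 2 ≡ 33 (mod 199).
So A = 33. Node B then computes K = A^y mod p = 33^8 mod 199.
33^1 ≡ 33 (mod 199)
33^2 = (33^1)^2 ≡ 33^2 = 1089 ≡ 94 (mod 199)
33^4 = (33^2)^2 ≡ 94^2 = 8836 ≡ 80 (mod 199)
33^8 = (33^4)^2 ≡ 80^2 = 6400 ≡ 32 (mod 199)

32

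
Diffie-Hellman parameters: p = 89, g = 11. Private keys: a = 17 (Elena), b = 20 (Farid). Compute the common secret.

Farid sends B = g^b mod p = 11^20 mod 89.
11^1 ≡ 11 (mod 89)
11^2 = (11^1)^2 ≡ 11^2 = 121 ≡ 32 (mod 89)
11^4 = (11^2)^2 ≡ 32^2 = 1024 ≡ 45 (mod 89)
11^8 = (11^4)^2 ≡ 45^2 = 2025 ≡ 67 (mod 89)
11^16 = (11^8)^2 ≡ 67^2 = 4489 ≡ 39 (mod 89)
11^20 = 11^16 · 11^4 ≡ 39 · 45 ≡ 64 (mod 89).
So B = 64. Elena then computes K = B^a mod p = 64^17 mod 89.
64^1 ≡ 64 (mod 89)
64^2 = (64^1)^2 ≡ 64^2 = 4096 ≡ 2 (mod 89)
64^4 = (64^2)^2 ≡ 2^2 = 4 ≡ 4 (mod 89)
64^8 = (64^4)^2 ≡ 4^2 = 16 ≡ 16 (mod 89)
64^16 = (64^8)^2 ≡ 16^2 = 256 ≡ 78 (mod 89)
64^17 = 64^16 · 64^1 ≡ 78 · 64 ≡ 8 (mod 89).

8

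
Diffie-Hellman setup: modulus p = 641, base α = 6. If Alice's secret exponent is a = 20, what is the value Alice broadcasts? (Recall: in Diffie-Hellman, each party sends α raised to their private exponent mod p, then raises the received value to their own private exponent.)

Public value = 6^20 mod 641.
6^1 ≡ 6 (mod 641)
6^2 = (6^1)^2 ≡ 6^2 = 36 ≡ 36 (mod 641)
6^4 = (6^2)^2 ≡ 36^2 = 1296 ≡ 14 (mod 641)
6^8 = (6^4)^2 ≡ 14^2 = 196 ≡ 196 (mod 641)
6^16 = (6^8)^2 ≡ 196^2 = 38416 ≡ 597 (mod 641)
6^20 = 6^16 · 6^4 ≡ 597 · 14 ≡ 25 (mod 641).

25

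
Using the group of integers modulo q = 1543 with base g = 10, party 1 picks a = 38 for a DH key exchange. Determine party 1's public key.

817

Public value = 10^38 (mod 1543).
10^1 ≡ 10 (mod 1543)
10^2 = (10^1)^2 ≡ 10^2 = 100 ≡ 100 (mod 1543)
10^4 = (10^2)^2 ≡ 100^2 = 10000 ≡ 742 (mod 1543)
10^8 = (10^4)^2 ≡ 742^2 = 550564 ≡ 1256 (mod 1543)
10^16 = (10^8)^2 ≡ 1256^2 = 1577536 ≡ 590 (mod 1543)
10^32 = (10^16)^2 ≡ 590^2 = 348100 ≡ 925 (mod 1543)
10^38 = 10^32 · 10^4 · 10^2 ≡ 925 · 742 · 100 ≡ 817 (mod 1543).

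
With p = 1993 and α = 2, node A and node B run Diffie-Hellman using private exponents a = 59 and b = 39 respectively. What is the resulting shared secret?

557

Node B sends B = α^b mod p = 2^39 mod 1993.
2^1 ≡ 2 (mod 1993)
2^2 = (2^1)^2 ≡ 2^2 = 4 ≡ 4 (mod 1993)
2^4 = (2^2)^2 ≡ 4^2 = 16 ≡ 16 (mod 1993)
2^8 = (2^4)^2 ≡ 16^2 = 256 ≡ 256 (mod 1993)
2^16 = (2^8)^2 ≡ 256^2 = 65536 ≡ 1760 (mod 1993)
2^32 = (2^16)^2 ≡ 1760^2 = 3097600 ≡ 478 (mod 1993)
2^39 = 2^32 · 2^4 · 2^2 · 2^1 ≡ 478 · 16 · 4 · 2 ≡ 1394 (mod 1993).
So B = 1394. Node A then computes K = B^a mod p = 1394^59 mod 1993.
1394^1 ≡ 1394 (mod 1993)
1394^2 = (1394^1)^2 ≡ 1394^2 = 1943236 ≡ 61 (mod 1993)
1394^4 = (1394^2)^2 ≡ 61^2 = 3721 ≡ 1728 (mod 1993)
1394^8 = (1394^4)^2 ≡ 1728^2 = 2985984 ≡ 470 (mod 1993)
1394^16 = (1394^8)^2 ≡ 470^2 = 220900 ≡ 1670 (mod 1993)
1394^32 = (1394^16)^2 ≡ 1670^2 = 2788900 ≡ 693 (mod 1993)
1394^59 = 1394^32 · 1394^16 · 1394^8 · 1394^2 · 1394^1 ≡ 693 · 1670 · 470 · 61 · 1394 ≡ 557 (mod 1993).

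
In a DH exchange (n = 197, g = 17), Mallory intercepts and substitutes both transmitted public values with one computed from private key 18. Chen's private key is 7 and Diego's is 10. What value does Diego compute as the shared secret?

16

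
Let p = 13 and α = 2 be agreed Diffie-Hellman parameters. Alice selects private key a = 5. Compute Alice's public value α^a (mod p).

Public value = 2^5 (mod 13).
2^1 ≡ 2 (mod 13)
2^2 = (2^1)^2 ≡ 2^2 = 4 ≡ 4 (mod 13)
2^4 = (2^2)^2 ≡ 4^2 = 16 ≡ 3 (mod 13)
2^5 = 2^4 · 2^1 ≡ 3 · 2 ≡ 6 (mod 13).

6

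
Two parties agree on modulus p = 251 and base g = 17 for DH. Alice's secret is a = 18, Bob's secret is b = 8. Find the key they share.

124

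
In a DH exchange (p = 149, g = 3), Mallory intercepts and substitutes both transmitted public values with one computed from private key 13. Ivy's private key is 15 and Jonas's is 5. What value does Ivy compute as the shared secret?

Ivy receives Mallory's public value M = 3^13 mod 149 instead of the honest one.
3^1 ≡ 3 (mod 149)
3^2 = (3^1)^2 ≡ 3^2 = 9 ≡ 9 (mod 149)
3^4 = (3^2)^2 ≡ 9^2 = 81 ≡ 81 (mod 149)
3^8 = (3^4)^2 ≡ 81^2 = 6561 ≡ 5 (mod 149)
3^13 = 3^8 · 3^4 · 3^1 ≡ 5 · 81 · 3 ≡ 23 (mod 149).
So M = 23. Ivy computes K = M^15 mod 149.
23^1 ≡ 23 (mod 149)
23^2 = (23^1)^2 ≡ 23^2 = 529 ≡ 82 (mod 149)
23^4 = (23^2)^2 ≡ 82^2 = 6724 ≡ 19 (mod 149)
23^8 = (23^4)^2 ≡ 19^2 = 361 ≡ 63 (mod 149)
23^15 = 23^8 · 23^4 · 23^2 · 23^1 ≡ 63 · 19 · 82 · 23 ≡ 43 (mod 149).

43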